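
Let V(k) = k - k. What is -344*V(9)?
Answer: 0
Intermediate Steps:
V(k) = 0
-344*V(9) = -344*0 = 0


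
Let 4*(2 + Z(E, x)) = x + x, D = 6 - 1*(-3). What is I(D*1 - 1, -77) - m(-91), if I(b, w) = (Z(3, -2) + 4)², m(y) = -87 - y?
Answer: -3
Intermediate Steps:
D = 9 (D = 6 + 3 = 9)
Z(E, x) = -2 + x/2 (Z(E, x) = -2 + (x + x)/4 = -2 + (2*x)/4 = -2 + x/2)
I(b, w) = 1 (I(b, w) = ((-2 + (½)*(-2)) + 4)² = ((-2 - 1) + 4)² = (-3 + 4)² = 1² = 1)
I(D*1 - 1, -77) - m(-91) = 1 - (-87 - 1*(-91)) = 1 - (-87 + 91) = 1 - 1*4 = 1 - 4 = -3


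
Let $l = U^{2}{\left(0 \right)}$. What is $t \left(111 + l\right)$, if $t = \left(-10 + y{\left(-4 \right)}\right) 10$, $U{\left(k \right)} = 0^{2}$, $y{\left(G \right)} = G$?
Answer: $-15540$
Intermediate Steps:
$U{\left(k \right)} = 0$
$t = -140$ ($t = \left(-10 - 4\right) 10 = \left(-14\right) 10 = -140$)
$l = 0$ ($l = 0^{2} = 0$)
$t \left(111 + l\right) = - 140 \left(111 + 0\right) = \left(-140\right) 111 = -15540$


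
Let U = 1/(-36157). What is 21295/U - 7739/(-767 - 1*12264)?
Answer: -10033391950026/13031 ≈ -7.6996e+8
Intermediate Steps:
U = -1/36157 ≈ -2.7657e-5
21295/U - 7739/(-767 - 1*12264) = 21295/(-1/36157) - 7739/(-767 - 1*12264) = 21295*(-36157) - 7739/(-767 - 12264) = -769963315 - 7739/(-13031) = -769963315 - 7739*(-1/13031) = -769963315 + 7739/13031 = -10033391950026/13031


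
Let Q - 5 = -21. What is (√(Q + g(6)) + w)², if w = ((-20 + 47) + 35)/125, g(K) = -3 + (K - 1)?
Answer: -214906/15625 + 124*I*√14/125 ≈ -13.754 + 3.7117*I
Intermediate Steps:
g(K) = -4 + K (g(K) = -3 + (-1 + K) = -4 + K)
Q = -16 (Q = 5 - 21 = -16)
w = 62/125 (w = (27 + 35)*(1/125) = 62*(1/125) = 62/125 ≈ 0.49600)
(√(Q + g(6)) + w)² = (√(-16 + (-4 + 6)) + 62/125)² = (√(-16 + 2) + 62/125)² = (√(-14) + 62/125)² = (I*√14 + 62/125)² = (62/125 + I*√14)²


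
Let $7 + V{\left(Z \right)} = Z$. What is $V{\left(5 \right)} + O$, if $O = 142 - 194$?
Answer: $-54$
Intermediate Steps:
$V{\left(Z \right)} = -7 + Z$
$O = -52$
$V{\left(5 \right)} + O = \left(-7 + 5\right) - 52 = -2 - 52 = -54$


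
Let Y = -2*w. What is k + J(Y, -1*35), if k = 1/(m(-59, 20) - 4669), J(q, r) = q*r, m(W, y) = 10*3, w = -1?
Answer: -324731/4639 ≈ -70.000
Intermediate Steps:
m(W, y) = 30
Y = 2 (Y = -2*(-1) = 2)
k = -1/4639 (k = 1/(30 - 4669) = 1/(-4639) = -1/4639 ≈ -0.00021556)
k + J(Y, -1*35) = -1/4639 + 2*(-1*35) = -1/4639 + 2*(-35) = -1/4639 - 70 = -324731/4639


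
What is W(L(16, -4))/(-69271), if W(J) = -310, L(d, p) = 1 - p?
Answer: 310/69271 ≈ 0.0044752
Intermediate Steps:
W(L(16, -4))/(-69271) = -310/(-69271) = -310*(-1/69271) = 310/69271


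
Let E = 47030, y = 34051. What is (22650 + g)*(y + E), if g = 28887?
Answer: 4178671497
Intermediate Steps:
(22650 + g)*(y + E) = (22650 + 28887)*(34051 + 47030) = 51537*81081 = 4178671497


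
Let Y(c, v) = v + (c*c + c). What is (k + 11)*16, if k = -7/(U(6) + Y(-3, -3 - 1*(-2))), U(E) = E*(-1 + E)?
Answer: 864/5 ≈ 172.80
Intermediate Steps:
Y(c, v) = c + v + c**2 (Y(c, v) = v + (c**2 + c) = v + (c + c**2) = c + v + c**2)
k = -1/5 (k = -7/(6*(-1 + 6) + (-3 + (-3 - 1*(-2)) + (-3)**2)) = -7/(6*5 + (-3 + (-3 + 2) + 9)) = -7/(30 + (-3 - 1 + 9)) = -7/(30 + 5) = -7/(1*35) = -7/35 = -7*1/35 = -1/5 ≈ -0.20000)
(k + 11)*16 = (-1/5 + 11)*16 = (54/5)*16 = 864/5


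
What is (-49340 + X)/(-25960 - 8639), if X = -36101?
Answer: 85441/34599 ≈ 2.4695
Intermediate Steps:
(-49340 + X)/(-25960 - 8639) = (-49340 - 36101)/(-25960 - 8639) = -85441/(-34599) = -85441*(-1/34599) = 85441/34599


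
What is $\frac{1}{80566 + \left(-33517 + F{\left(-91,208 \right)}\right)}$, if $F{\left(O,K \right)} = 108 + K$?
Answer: $\frac{1}{47365} \approx 2.1113 \cdot 10^{-5}$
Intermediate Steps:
$\frac{1}{80566 + \left(-33517 + F{\left(-91,208 \right)}\right)} = \frac{1}{80566 + \left(-33517 + \left(108 + 208\right)\right)} = \frac{1}{80566 + \left(-33517 + 316\right)} = \frac{1}{80566 - 33201} = \frac{1}{47365}$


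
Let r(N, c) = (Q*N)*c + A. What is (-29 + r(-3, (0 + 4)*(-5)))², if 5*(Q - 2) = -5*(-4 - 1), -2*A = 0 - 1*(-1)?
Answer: 609961/4 ≈ 1.5249e+5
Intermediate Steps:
A = -½ (A = -(0 - 1*(-1))/2 = -(0 + 1)/2 = -½*1 = -½ ≈ -0.50000)
Q = 7 (Q = 2 + (-5*(-4 - 1))/5 = 2 + (-5*(-5))/5 = 2 + (⅕)*25 = 2 + 5 = 7)
r(N, c) = -½ + 7*N*c (r(N, c) = (7*N)*c - ½ = 7*N*c - ½ = -½ + 7*N*c)
(-29 + r(-3, (0 + 4)*(-5)))² = (-29 + (-½ + 7*(-3)*((0 + 4)*(-5))))² = (-29 + (-½ + 7*(-3)*(4*(-5))))² = (-29 + (-½ + 7*(-3)*(-20)))² = (-29 + (-½ + 420))² = (-29 + 839/2)² = (781/2)² = 609961/4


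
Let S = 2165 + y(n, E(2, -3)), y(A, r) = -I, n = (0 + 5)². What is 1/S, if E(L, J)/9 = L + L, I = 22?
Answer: 1/2143 ≈ 0.00046664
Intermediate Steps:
E(L, J) = 18*L (E(L, J) = 9*(L + L) = 9*(2*L) = 18*L)
n = 25 (n = 5² = 25)
y(A, r) = -22 (y(A, r) = -1*22 = -22)
S = 2143 (S = 2165 - 22 = 2143)
1/S = 1/2143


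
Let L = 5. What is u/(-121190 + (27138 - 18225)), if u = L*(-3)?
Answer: 15/112277 ≈ 0.00013360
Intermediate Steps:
u = -15 (u = 5*(-3) = -15)
u/(-121190 + (27138 - 18225)) = -15/(-121190 + (27138 - 18225)) = -15/(-121190 + 8913) = -15/(-112277) = -1/112277*(-15) = 15/112277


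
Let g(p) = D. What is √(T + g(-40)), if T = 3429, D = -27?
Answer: 9*√42 ≈ 58.327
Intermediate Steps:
g(p) = -27
√(T + g(-40)) = √(3429 - 27) = √3402 = 9*√42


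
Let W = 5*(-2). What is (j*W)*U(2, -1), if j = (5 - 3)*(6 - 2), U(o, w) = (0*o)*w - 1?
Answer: 80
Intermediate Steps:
U(o, w) = -1 (U(o, w) = 0*w - 1 = 0 - 1 = -1)
j = 8 (j = 2*4 = 8)
W = -10
(j*W)*U(2, -1) = (8*(-10))*(-1) = -80*(-1) = 80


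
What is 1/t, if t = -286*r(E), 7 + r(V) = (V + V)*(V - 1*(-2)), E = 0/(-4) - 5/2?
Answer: 1/1287 ≈ 0.00077700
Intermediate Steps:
E = -5/2 (E = 0*(-¼) - 5*½ = 0 - 5/2 = -5/2 ≈ -2.5000)
r(V) = -7 + 2*V*(2 + V) (r(V) = -7 + (V + V)*(V - 1*(-2)) = -7 + (2*V)*(V + 2) = -7 + (2*V)*(2 + V) = -7 + 2*V*(2 + V))
t = 1287 (t = -286*(-7 + 2*(-5/2)² + 4*(-5/2)) = -286*(-7 + 2*(25/4) - 10) = -286*(-7 + 25/2 - 10) = -286*(-9/2) = 1287)
1/t = 1/1287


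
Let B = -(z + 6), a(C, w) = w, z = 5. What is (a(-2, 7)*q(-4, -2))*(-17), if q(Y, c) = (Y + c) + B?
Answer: 2023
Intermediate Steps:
B = -11 (B = -(5 + 6) = -1*11 = -11)
q(Y, c) = -11 + Y + c (q(Y, c) = (Y + c) - 11 = -11 + Y + c)
(a(-2, 7)*q(-4, -2))*(-17) = (7*(-11 - 4 - 2))*(-17) = (7*(-17))*(-17) = -119*(-17) = 2023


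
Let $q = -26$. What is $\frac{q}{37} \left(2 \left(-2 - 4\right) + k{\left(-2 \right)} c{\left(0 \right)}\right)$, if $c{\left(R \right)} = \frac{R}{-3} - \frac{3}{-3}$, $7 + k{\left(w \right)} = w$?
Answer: $\frac{546}{37} \approx 14.757$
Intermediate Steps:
$k{\left(w \right)} = -7 + w$
$c{\left(R \right)} = 1 - \frac{R}{3}$ ($c{\left(R \right)} = R \left(- \frac{1}{3}\right) - -1 = - \frac{R}{3} + 1 = 1 - \frac{R}{3}$)
$\frac{q}{37} \left(2 \left(-2 - 4\right) + k{\left(-2 \right)} c{\left(0 \right)}\right) = - \frac{26}{37} \left(2 \left(-2 - 4\right) + \left(-7 - 2\right) \left(1 - 0\right)\right) = \left(-26\right) \frac{1}{37} \left(2 \left(-6\right) - 9 \left(1 + 0\right)\right) = - \frac{26 \left(-12 - 9\right)}{37} = \left(- \frac{26}{37}\right) \left(-21\right) = \frac{546}{37}$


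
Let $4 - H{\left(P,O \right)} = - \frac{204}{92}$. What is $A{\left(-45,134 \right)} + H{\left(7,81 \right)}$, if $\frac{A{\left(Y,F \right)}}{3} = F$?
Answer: $\frac{9389}{23} \approx 408.22$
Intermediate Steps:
$A{\left(Y,F \right)} = 3 F$
$H{\left(P,O \right)} = \frac{143}{23}$ ($H{\left(P,O \right)} = 4 - - \frac{204}{92} = 4 - \left(-204\right) \frac{1}{92} = 4 - - \frac{51}{23} = 4 + \frac{51}{23} = \frac{143}{23}$)
$A{\left(-45,134 \right)} + H{\left(7,81 \right)} = 3 \cdot 134 + \frac{143}{23} = 402 + \frac{143}{23} = \frac{9389}{23}$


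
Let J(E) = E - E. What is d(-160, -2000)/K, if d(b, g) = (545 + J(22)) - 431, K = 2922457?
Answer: 114/2922457 ≈ 3.9008e-5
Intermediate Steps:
J(E) = 0
d(b, g) = 114 (d(b, g) = (545 + 0) - 431 = 545 - 431 = 114)
d(-160, -2000)/K = 114/2922457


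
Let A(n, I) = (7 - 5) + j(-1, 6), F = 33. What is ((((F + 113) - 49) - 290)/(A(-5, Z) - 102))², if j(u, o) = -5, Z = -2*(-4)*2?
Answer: 37249/11025 ≈ 3.3786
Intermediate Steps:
Z = 16 (Z = 8*2 = 16)
A(n, I) = -3 (A(n, I) = (7 - 5) - 5 = 2 - 5 = -3)
((((F + 113) - 49) - 290)/(A(-5, Z) - 102))² = ((((33 + 113) - 49) - 290)/(-3 - 102))² = (((146 - 49) - 290)/(-105))² = ((97 - 290)*(-1/105))² = (-193*(-1/105))² = (193/105)² = 37249/11025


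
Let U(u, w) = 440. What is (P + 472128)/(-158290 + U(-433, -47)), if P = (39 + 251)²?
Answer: -278114/78925 ≈ -3.5238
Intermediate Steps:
P = 84100 (P = 290² = 84100)
(P + 472128)/(-158290 + U(-433, -47)) = (84100 + 472128)/(-158290 + 440) = 556228/(-157850) = 556228*(-1/157850) = -278114/78925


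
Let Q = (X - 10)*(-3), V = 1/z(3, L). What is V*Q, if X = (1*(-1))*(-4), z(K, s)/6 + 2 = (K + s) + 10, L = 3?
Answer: 3/14 ≈ 0.21429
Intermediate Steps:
z(K, s) = 48 + 6*K + 6*s (z(K, s) = -12 + 6*((K + s) + 10) = -12 + 6*(10 + K + s) = -12 + (60 + 6*K + 6*s) = 48 + 6*K + 6*s)
V = 1/84 (V = 1/(48 + 6*3 + 6*3) = 1/(48 + 18 + 18) = 1/84 ≈ 0.011905)
X = 4 (X = -1*(-4) = 4)
Q = 18 (Q = (4 - 10)*(-3) = -6*(-3) = 18)
V*Q = (1/84)*18 = 3/14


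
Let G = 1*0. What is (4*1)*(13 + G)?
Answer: 52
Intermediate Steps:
G = 0
(4*1)*(13 + G) = (4*1)*(13 + 0) = 4*13 = 52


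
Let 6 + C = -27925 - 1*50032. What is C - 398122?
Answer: -476085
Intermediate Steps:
C = -77963 (C = -6 + (-27925 - 1*50032) = -6 + (-27925 - 50032) = -6 - 77957 = -77963)
C - 398122 = -77963 - 398122 = -476085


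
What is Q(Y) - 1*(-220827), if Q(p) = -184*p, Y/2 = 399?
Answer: 73995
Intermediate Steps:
Y = 798 (Y = 2*399 = 798)
Q(Y) - 1*(-220827) = -184*798 - 1*(-220827) = -146832 + 220827 = 73995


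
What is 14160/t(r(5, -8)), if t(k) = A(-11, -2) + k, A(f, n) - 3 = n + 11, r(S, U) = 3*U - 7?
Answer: -14160/19 ≈ -745.26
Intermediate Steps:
r(S, U) = -7 + 3*U
A(f, n) = 14 + n (A(f, n) = 3 + (n + 11) = 3 + (11 + n) = 14 + n)
t(k) = 12 + k (t(k) = (14 - 2) + k = 12 + k)
14160/t(r(5, -8)) = 14160/(12 + (-7 + 3*(-8))) = 14160/(12 + (-7 - 24)) = 14160/(12 - 31) = 14160/(-19) = 14160*(-1/19) = -14160/19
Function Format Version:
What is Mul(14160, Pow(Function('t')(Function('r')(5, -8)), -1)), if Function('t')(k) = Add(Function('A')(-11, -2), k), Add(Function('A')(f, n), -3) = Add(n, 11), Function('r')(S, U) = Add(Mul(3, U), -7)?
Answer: Rational(-14160, 19) ≈ -745.26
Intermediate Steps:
Function('r')(S, U) = Add(-7, Mul(3, U))
Function('A')(f, n) = Add(14, n) (Function('A')(f, n) = Add(3, Add(n, 11)) = Add(3, Add(11, n)) = Add(14, n))
Function('t')(k) = Add(12, k) (Function('t')(k) = Add(Add(14, -2), k) = Add(12, k))
Mul(14160, Pow(Function('t')(Function('r')(5, -8)), -1)) = Mul(14160, Pow(Add(12, Add(-7, Mul(3, -8))), -1)) = Mul(14160, Pow(Add(12, Add(-7, -24)), -1)) = Mul(14160, Pow(Add(12, -31), -1)) = Mul(14160, Pow(-19, -1)) = Mul(14160, Rational(-1, 19)) = Rational(-14160, 19)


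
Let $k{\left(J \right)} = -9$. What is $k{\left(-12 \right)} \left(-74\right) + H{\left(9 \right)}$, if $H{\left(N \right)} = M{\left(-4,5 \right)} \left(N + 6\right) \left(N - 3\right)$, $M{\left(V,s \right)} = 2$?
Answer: $846$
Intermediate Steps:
$H{\left(N \right)} = 2 \left(-3 + N\right) \left(6 + N\right)$ ($H{\left(N \right)} = 2 \left(N + 6\right) \left(N - 3\right) = 2 \left(6 + N\right) \left(-3 + N\right) = 2 \left(-3 + N\right) \left(6 + N\right)$)
$k{\left(-12 \right)} \left(-74\right) + H{\left(9 \right)} = \left(-9\right) \left(-74\right) + \left(-36 + 2 \cdot 9^{2} + 6 \cdot 9\right) = 666 + \left(-36 + 2 \cdot 81 + 54\right) = 666 + \left(-36 + 162 + 54\right) = 666 + 180 = 846$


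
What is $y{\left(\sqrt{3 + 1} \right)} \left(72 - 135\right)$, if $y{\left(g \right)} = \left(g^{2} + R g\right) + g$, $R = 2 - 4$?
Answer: $-126$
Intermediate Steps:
$R = -2$
$y{\left(g \right)} = g^{2} - g$ ($y{\left(g \right)} = \left(g^{2} - 2 g\right) + g = g^{2} - g$)
$y{\left(\sqrt{3 + 1} \right)} \left(72 - 135\right) = \sqrt{3 + 1} \left(-1 + \sqrt{3 + 1}\right) \left(72 - 135\right) = \sqrt{4} \left(-1 + \sqrt{4}\right) \left(-63\right) = 2 \left(-1 + 2\right) \left(-63\right) = 2 \cdot 1 \left(-63\right) = 2 \left(-63\right) = -126$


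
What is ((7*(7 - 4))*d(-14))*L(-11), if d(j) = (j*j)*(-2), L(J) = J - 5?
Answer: 131712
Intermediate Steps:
L(J) = -5 + J
d(j) = -2*j**2 (d(j) = j**2*(-2) = -2*j**2)
((7*(7 - 4))*d(-14))*L(-11) = ((7*(7 - 4))*(-2*(-14)**2))*(-5 - 11) = ((7*3)*(-2*196))*(-16) = (21*(-392))*(-16) = -8232*(-16) = 131712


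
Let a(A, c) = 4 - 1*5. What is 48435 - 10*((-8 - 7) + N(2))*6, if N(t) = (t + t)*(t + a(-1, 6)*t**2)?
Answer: 49815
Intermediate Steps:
a(A, c) = -1 (a(A, c) = 4 - 5 = -1)
N(t) = 2*t*(t - t**2) (N(t) = (t + t)*(t - t**2) = (2*t)*(t - t**2) = 2*t*(t - t**2))
48435 - 10*((-8 - 7) + N(2))*6 = 48435 - 10*((-8 - 7) + 2*2**2*(1 - 1*2))*6 = 48435 - 10*(-15 + 2*4*(1 - 2))*6 = 48435 - 10*(-15 + 2*4*(-1))*6 = 48435 - 10*(-15 - 8)*6 = 48435 - 10*(-23)*6 = 48435 - (-230)*6 = 48435 - 1*(-1380) = 48435 + 1380 = 49815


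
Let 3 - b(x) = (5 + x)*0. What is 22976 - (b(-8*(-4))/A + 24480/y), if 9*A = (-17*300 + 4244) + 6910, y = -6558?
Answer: 50685789427/2205674 ≈ 22980.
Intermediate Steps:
A = 2018/3 (A = ((-17*300 + 4244) + 6910)/9 = ((-5100 + 4244) + 6910)/9 = (-856 + 6910)/9 = (⅑)*6054 = 2018/3 ≈ 672.67)
b(x) = 3 (b(x) = 3 - (5 + x)*0 = 3 - 1*0 = 3 + 0 = 3)
22976 - (b(-8*(-4))/A + 24480/y) = 22976 - (3/(2018/3) + 24480/(-6558)) = 22976 - (3*(3/2018) + 24480*(-1/6558)) = 22976 - (9/2018 - 4080/1093) = 22976 - 1*(-8223603/2205674) = 22976 + 8223603/2205674 = 50685789427/2205674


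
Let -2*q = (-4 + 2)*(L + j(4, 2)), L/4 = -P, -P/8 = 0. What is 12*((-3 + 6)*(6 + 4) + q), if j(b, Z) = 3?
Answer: 396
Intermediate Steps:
P = 0 (P = -8*0 = 0)
L = 0 (L = 4*(-1*0) = 4*0 = 0)
q = 3 (q = -(-4 + 2)*(0 + 3)/2 = -(-1)*3 = -½*(-6) = 3)
12*((-3 + 6)*(6 + 4) + q) = 12*((-3 + 6)*(6 + 4) + 3) = 12*(3*10 + 3) = 12*(30 + 3) = 12*33 = 396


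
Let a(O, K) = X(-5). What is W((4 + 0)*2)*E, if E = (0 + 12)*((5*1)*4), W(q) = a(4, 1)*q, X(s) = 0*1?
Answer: 0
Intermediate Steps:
X(s) = 0
a(O, K) = 0
W(q) = 0 (W(q) = 0*q = 0)
E = 240 (E = 12*(5*4) = 12*20 = 240)
W((4 + 0)*2)*E = 0*240 = 0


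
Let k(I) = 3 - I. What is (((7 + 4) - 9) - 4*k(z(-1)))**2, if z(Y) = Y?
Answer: 196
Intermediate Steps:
(((7 + 4) - 9) - 4*k(z(-1)))**2 = (((7 + 4) - 9) - 4*(3 - 1*(-1)))**2 = ((11 - 9) - 4*(3 + 1))**2 = (2 - 4*4)**2 = (2 - 16)**2 = (-14)**2 = 196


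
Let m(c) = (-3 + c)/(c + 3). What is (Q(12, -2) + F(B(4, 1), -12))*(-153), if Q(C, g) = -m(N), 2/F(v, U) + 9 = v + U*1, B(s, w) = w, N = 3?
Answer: 153/10 ≈ 15.300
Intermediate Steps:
F(v, U) = 2/(-9 + U + v) (F(v, U) = 2/(-9 + (v + U*1)) = 2/(-9 + (v + U)) = 2/(-9 + (U + v)) = 2/(-9 + U + v))
m(c) = (-3 + c)/(3 + c)
Q(C, g) = 0 (Q(C, g) = -(-3 + 3)/(3 + 3) = -0/6 = -1*0 = 0)
(Q(12, -2) + F(B(4, 1), -12))*(-153) = (0 + 2/(-9 - 12 + 1))*(-153) = (0 + 2/(-20))*(-153) = (0 + 2*(-1/20))*(-153) = (0 - ⅒)*(-153) = -⅒*(-153) = 153/10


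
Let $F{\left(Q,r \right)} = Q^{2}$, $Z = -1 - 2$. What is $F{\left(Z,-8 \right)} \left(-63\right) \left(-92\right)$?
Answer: $52164$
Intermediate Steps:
$Z = -3$ ($Z = -1 - 2 = -3$)
$F{\left(Z,-8 \right)} \left(-63\right) \left(-92\right) = \left(-3\right)^{2} \left(-63\right) \left(-92\right) = 9 \left(-63\right) \left(-92\right) = \left(-567\right) \left(-92\right) = 52164$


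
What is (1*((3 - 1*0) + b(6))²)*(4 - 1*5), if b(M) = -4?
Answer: -1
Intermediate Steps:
(1*((3 - 1*0) + b(6))²)*(4 - 1*5) = (1*((3 - 1*0) - 4)²)*(4 - 1*5) = (1*((3 + 0) - 4)²)*(4 - 5) = (1*(3 - 4)²)*(-1) = (1*(-1)²)*(-1) = (1*1)*(-1) = 1*(-1) = -1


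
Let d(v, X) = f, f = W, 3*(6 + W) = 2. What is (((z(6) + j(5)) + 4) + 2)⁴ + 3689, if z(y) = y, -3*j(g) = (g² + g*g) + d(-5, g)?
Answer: 24660505/6561 ≈ 3758.6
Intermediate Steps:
W = -16/3 (W = -6 + (⅓)*2 = -6 + ⅔ = -16/3 ≈ -5.3333)
f = -16/3 ≈ -5.3333
d(v, X) = -16/3
j(g) = 16/9 - 2*g²/3 (j(g) = -((g² + g*g) - 16/3)/3 = -((g² + g²) - 16/3)/3 = -(2*g² - 16/3)/3 = -(-16/3 + 2*g²)/3 = 16/9 - 2*g²/3)
(((z(6) + j(5)) + 4) + 2)⁴ + 3689 = (((6 + (16/9 - ⅔*5²)) + 4) + 2)⁴ + 3689 = (((6 + (16/9 - ⅔*25)) + 4) + 2)⁴ + 3689 = (((6 + (16/9 - 50/3)) + 4) + 2)⁴ + 3689 = (((6 - 134/9) + 4) + 2)⁴ + 3689 = ((-80/9 + 4) + 2)⁴ + 3689 = (-44/9 + 2)⁴ + 3689 = (-26/9)⁴ + 3689 = 456976/6561 + 3689 = 24660505/6561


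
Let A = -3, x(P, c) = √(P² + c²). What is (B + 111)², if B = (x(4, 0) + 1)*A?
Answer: 9216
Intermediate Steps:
B = -15 (B = (√(4² + 0²) + 1)*(-3) = (√(16 + 0) + 1)*(-3) = (√16 + 1)*(-3) = (4 + 1)*(-3) = 5*(-3) = -15)
(B + 111)² = (-15 + 111)² = 96² = 9216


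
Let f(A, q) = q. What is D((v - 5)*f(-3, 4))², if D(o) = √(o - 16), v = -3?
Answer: -48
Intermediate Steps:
D(o) = √(-16 + o)
D((v - 5)*f(-3, 4))² = (√(-16 + (-3 - 5)*4))² = (√(-16 - 8*4))² = (√(-16 - 32))² = (√(-48))² = (4*I*√3)² = -48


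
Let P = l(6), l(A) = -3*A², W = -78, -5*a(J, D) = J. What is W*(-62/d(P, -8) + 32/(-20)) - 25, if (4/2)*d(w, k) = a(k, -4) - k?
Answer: 11073/10 ≈ 1107.3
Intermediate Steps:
a(J, D) = -J/5
P = -108 (P = -3*6² = -3*36 = -108)
d(w, k) = -3*k/5 (d(w, k) = (-k/5 - k)/2 = (-6*k/5)/2 = -3*k/5)
W*(-62/d(P, -8) + 32/(-20)) - 25 = -78*(-62/((-⅗*(-8))) + 32/(-20)) - 25 = -78*(-62/24/5 + 32*(-1/20)) - 25 = -78*(-62*5/24 - 8/5) - 25 = -78*(-155/12 - 8/5) - 25 = -78*(-871/60) - 25 = 11323/10 - 25 = 11073/10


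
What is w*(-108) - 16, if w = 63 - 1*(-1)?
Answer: -6928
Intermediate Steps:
w = 64 (w = 63 + 1 = 64)
w*(-108) - 16 = 64*(-108) - 16 = -6912 - 16 = -6928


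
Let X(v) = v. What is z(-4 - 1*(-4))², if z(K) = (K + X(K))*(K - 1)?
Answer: 0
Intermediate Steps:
z(K) = 2*K*(-1 + K) (z(K) = (K + K)*(K - 1) = (2*K)*(-1 + K) = 2*K*(-1 + K))
z(-4 - 1*(-4))² = (2*(-4 - 1*(-4))*(-1 + (-4 - 1*(-4))))² = (2*(-4 + 4)*(-1 + (-4 + 4)))² = (2*0*(-1 + 0))² = (2*0*(-1))² = 0² = 0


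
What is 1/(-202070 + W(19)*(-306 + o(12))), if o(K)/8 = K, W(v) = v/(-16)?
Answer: -8/1614565 ≈ -4.9549e-6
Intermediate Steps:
W(v) = -v/16 (W(v) = v*(-1/16) = -v/16)
o(K) = 8*K
1/(-202070 + W(19)*(-306 + o(12))) = 1/(-202070 + (-1/16*19)*(-306 + 8*12)) = 1/(-202070 - 19*(-306 + 96)/16) = 1/(-202070 - 19/16*(-210)) = 1/(-202070 + 1995/8) = 1/(-1614565/8) = -8/1614565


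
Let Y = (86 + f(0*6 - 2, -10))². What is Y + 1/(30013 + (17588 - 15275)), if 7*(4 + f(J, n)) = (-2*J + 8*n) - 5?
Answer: 1122400289/226282 ≈ 4960.2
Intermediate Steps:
f(J, n) = -33/7 - 2*J/7 + 8*n/7 (f(J, n) = -4 + ((-2*J + 8*n) - 5)/7 = -4 + (-5 - 2*J + 8*n)/7 = -4 + (-5/7 - 2*J/7 + 8*n/7) = -33/7 - 2*J/7 + 8*n/7)
Y = 243049/49 (Y = (86 + (-33/7 - 2*(0*6 - 2)/7 + (8/7)*(-10)))² = (86 + (-33/7 - 2*(0 - 2)/7 - 80/7))² = (86 + (-33/7 - 2/7*(-2) - 80/7))² = (86 + (-33/7 + 4/7 - 80/7))² = (86 - 109/7)² = (493/7)² = 243049/49 ≈ 4960.2)
Y + 1/(30013 + (17588 - 15275)) = 243049/49 + 1/(30013 + (17588 - 15275)) = 243049/49 + 1/(30013 + 2313) = 243049/49 + 1/32326 = 1122400289/226282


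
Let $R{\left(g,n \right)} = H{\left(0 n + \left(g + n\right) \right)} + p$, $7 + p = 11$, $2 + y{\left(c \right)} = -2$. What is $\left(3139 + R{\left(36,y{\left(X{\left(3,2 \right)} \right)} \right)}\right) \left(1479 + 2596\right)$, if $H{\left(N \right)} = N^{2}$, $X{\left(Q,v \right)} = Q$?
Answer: $16980525$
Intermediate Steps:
$y{\left(c \right)} = -4$ ($y{\left(c \right)} = -2 - 2 = -4$)
$p = 4$ ($p = -7 + 11 = 4$)
$R{\left(g,n \right)} = 4 + \left(g + n\right)^{2}$ ($R{\left(g,n \right)} = \left(0 n + \left(g + n\right)\right)^{2} + 4 = \left(0 + \left(g + n\right)\right)^{2} + 4 = \left(g + n\right)^{2} + 4 = 4 + \left(g + n\right)^{2}$)
$\left(3139 + R{\left(36,y{\left(X{\left(3,2 \right)} \right)} \right)}\right) \left(1479 + 2596\right) = \left(3139 + \left(4 + \left(36 - 4\right)^{2}\right)\right) \left(1479 + 2596\right) = \left(3139 + \left(4 + 32^{2}\right)\right) 4075 = \left(3139 + \left(4 + 1024\right)\right) 4075 = \left(3139 + 1028\right) 4075 = 4167 \cdot 4075 = 16980525$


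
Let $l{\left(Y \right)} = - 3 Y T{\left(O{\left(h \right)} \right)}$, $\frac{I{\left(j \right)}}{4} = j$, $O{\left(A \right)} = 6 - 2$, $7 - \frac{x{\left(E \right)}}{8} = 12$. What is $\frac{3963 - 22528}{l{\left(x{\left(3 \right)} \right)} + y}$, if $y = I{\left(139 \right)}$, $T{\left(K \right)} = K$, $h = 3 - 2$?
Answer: $- \frac{18565}{1036} \approx -17.92$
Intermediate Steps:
$x{\left(E \right)} = -40$ ($x{\left(E \right)} = 56 - 96 = -40$)
$h = 1$
$O{\left(A \right)} = 4$ ($O{\left(A \right)} = 6 - 2 = 4$)
$I{\left(j \right)} = 4 j$
$l{\left(Y \right)} = - 12 Y$ ($l{\left(Y \right)} = - 3 Y 4 = - 12 Y$)
$y = 556$ ($y = 4 \cdot 139 = 556$)
$\frac{3963 - 22528}{l{\left(x{\left(3 \right)} \right)} + y} = \frac{3963 - 22528}{\left(-12\right) \left(-40\right) + 556} = - \frac{18565}{480 + 556} = - \frac{18565}{1036}$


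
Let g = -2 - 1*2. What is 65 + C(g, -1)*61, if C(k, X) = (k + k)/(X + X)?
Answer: 309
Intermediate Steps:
g = -4 (g = -2 - 2 = -4)
C(k, X) = k/X (C(k, X) = (2*k)/((2*X)) = (2*k)*(1/(2*X)) = k/X)
65 + C(g, -1)*61 = 65 - 4/(-1)*61 = 65 - 4*(-1)*61 = 65 + 4*61 = 65 + 244 = 309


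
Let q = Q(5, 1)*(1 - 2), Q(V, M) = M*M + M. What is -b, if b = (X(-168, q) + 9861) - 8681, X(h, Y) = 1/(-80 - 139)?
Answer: -258419/219 ≈ -1180.0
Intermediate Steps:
Q(V, M) = M + M² (Q(V, M) = M² + M = M + M²)
q = -2 (q = (1*(1 + 1))*(1 - 2) = (1*2)*(-1) = 2*(-1) = -2)
X(h, Y) = -1/219 (X(h, Y) = 1/(-219) = -1/219)
b = 258419/219 (b = (-1/219 + 9861) - 8681 = 2159558/219 - 8681 = 258419/219 ≈ 1180.0)
-b = -1*258419/219 = -258419/219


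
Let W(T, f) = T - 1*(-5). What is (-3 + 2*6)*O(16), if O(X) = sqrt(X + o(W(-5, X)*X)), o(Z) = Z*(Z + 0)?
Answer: 36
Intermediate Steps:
W(T, f) = 5 + T (W(T, f) = T + 5 = 5 + T)
o(Z) = Z**2 (o(Z) = Z*Z = Z**2)
O(X) = sqrt(X) (O(X) = sqrt(X + ((5 - 5)*X)**2) = sqrt(X + (0*X)**2) = sqrt(X + 0**2) = sqrt(X + 0) = sqrt(X))
(-3 + 2*6)*O(16) = (-3 + 2*6)*sqrt(16) = (-3 + 12)*4 = 9*4 = 36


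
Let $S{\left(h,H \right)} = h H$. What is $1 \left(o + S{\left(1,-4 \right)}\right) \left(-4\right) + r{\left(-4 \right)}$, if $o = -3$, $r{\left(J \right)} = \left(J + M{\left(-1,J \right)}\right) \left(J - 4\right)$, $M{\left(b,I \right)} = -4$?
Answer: $92$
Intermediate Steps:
$S{\left(h,H \right)} = H h$
$r{\left(J \right)} = \left(-4 + J\right)^{2}$ ($r{\left(J \right)} = \left(J - 4\right) \left(J - 4\right) = \left(-4 + J\right) \left(-4 + J\right) = \left(-4 + J\right)^{2}$)
$1 \left(o + S{\left(1,-4 \right)}\right) \left(-4\right) + r{\left(-4 \right)} = 1 \left(-3 - 4\right) \left(-4\right) + \left(16 + \left(-4\right)^{2} - -32\right) = 1 \left(-3 - 4\right) \left(-4\right) + \left(16 + 16 + 32\right) = 1 \left(\left(-7\right) \left(-4\right)\right) + 64 = 1 \cdot 28 + 64 = 28 + 64 = 92$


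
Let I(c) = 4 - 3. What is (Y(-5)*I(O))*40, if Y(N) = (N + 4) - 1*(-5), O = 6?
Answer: 160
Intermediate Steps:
Y(N) = 9 + N (Y(N) = (4 + N) + 5 = 9 + N)
I(c) = 1
(Y(-5)*I(O))*40 = ((9 - 5)*1)*40 = (4*1)*40 = 4*40 = 160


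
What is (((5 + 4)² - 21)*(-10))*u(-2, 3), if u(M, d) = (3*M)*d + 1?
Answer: 10200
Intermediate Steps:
u(M, d) = 1 + 3*M*d (u(M, d) = 3*M*d + 1 = 1 + 3*M*d)
(((5 + 4)² - 21)*(-10))*u(-2, 3) = (((5 + 4)² - 21)*(-10))*(1 + 3*(-2)*3) = ((9² - 21)*(-10))*(1 - 18) = ((81 - 21)*(-10))*(-17) = (60*(-10))*(-17) = -600*(-17) = 10200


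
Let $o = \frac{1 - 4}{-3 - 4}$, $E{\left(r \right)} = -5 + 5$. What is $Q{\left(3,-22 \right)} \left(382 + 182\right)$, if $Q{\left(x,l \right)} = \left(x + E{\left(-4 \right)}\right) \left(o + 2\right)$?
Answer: $\frac{28764}{7} \approx 4109.1$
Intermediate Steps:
$E{\left(r \right)} = 0$
$o = \frac{3}{7}$ ($o = - \frac{3}{-7} = \left(-3\right) \left(- \frac{1}{7}\right) = \frac{3}{7} \approx 0.42857$)
$Q{\left(x,l \right)} = \frac{17 x}{7}$ ($Q{\left(x,l \right)} = \left(x + 0\right) \left(\frac{3}{7} + 2\right) = x \frac{17}{7} = \frac{17 x}{7}$)
$Q{\left(3,-22 \right)} \left(382 + 182\right) = \frac{17}{7} \cdot 3 \left(382 + 182\right) = \frac{51}{7} \cdot 564 = \frac{28764}{7}$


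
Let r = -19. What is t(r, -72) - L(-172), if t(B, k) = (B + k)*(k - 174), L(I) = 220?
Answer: 22166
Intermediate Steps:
t(B, k) = (-174 + k)*(B + k) (t(B, k) = (B + k)*(-174 + k) = (-174 + k)*(B + k))
t(r, -72) - L(-172) = ((-72)**2 - 174*(-19) - 174*(-72) - 19*(-72)) - 1*220 = (5184 + 3306 + 12528 + 1368) - 220 = 22386 - 220 = 22166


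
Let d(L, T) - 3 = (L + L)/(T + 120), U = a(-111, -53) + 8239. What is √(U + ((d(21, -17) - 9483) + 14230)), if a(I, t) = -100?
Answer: 47*√61903/103 ≈ 113.53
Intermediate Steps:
U = 8139 (U = -100 + 8239 = 8139)
d(L, T) = 3 + 2*L/(120 + T) (d(L, T) = 3 + (L + L)/(T + 120) = 3 + (2*L)/(120 + T) = 3 + 2*L/(120 + T))
√(U + ((d(21, -17) - 9483) + 14230)) = √(8139 + (((360 + 2*21 + 3*(-17))/(120 - 17) - 9483) + 14230)) = √(8139 + (((360 + 42 - 51)/103 - 9483) + 14230)) = √(8139 + (((1/103)*351 - 9483) + 14230)) = √(8139 + ((351/103 - 9483) + 14230)) = √(8139 + (-976398/103 + 14230)) = √(8139 + 489292/103) = √(1327609/103) = 47*√61903/103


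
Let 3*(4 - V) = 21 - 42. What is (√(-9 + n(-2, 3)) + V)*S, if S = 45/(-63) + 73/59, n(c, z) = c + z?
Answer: 2376/413 + 432*I*√2/413 ≈ 5.753 + 1.4793*I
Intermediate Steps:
V = 11 (V = 4 - (21 - 42)/3 = 4 - ⅓*(-21) = 4 + 7 = 11)
S = 216/413 (S = 45*(-1/63) + 73*(1/59) = -5/7 + 73/59 = 216/413 ≈ 0.52300)
(√(-9 + n(-2, 3)) + V)*S = (√(-9 + (-2 + 3)) + 11)*(216/413) = (√(-9 + 1) + 11)*(216/413) = (√(-8) + 11)*(216/413) = (2*I*√2 + 11)*(216/413) = (11 + 2*I*√2)*(216/413) = 2376/413 + 432*I*√2/413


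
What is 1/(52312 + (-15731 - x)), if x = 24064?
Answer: 1/12517 ≈ 7.9891e-5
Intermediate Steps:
1/(52312 + (-15731 - x)) = 1/(52312 + (-15731 - 1*24064)) = 1/(52312 + (-15731 - 24064)) = 1/(52312 - 39795) = 1/12517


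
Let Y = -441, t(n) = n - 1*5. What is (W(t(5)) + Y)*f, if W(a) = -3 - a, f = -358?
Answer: 158952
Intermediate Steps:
t(n) = -5 + n (t(n) = n - 5 = -5 + n)
(W(t(5)) + Y)*f = ((-3 - (-5 + 5)) - 441)*(-358) = ((-3 - 1*0) - 441)*(-358) = ((-3 + 0) - 441)*(-358) = (-3 - 441)*(-358) = -444*(-358) = 158952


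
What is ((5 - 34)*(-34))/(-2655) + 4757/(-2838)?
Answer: -5142701/2511630 ≈ -2.0476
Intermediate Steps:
((5 - 34)*(-34))/(-2655) + 4757/(-2838) = -29*(-34)*(-1/2655) + 4757*(-1/2838) = 986*(-1/2655) - 4757/2838 = -986/2655 - 4757/2838 = -5142701/2511630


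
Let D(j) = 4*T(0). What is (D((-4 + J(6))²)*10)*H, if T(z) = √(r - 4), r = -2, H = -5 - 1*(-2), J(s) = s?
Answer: -120*I*√6 ≈ -293.94*I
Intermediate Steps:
H = -3 (H = -5 + 2 = -3)
T(z) = I*√6 (T(z) = √(-2 - 4) = √(-6) = I*√6)
D(j) = 4*I*√6 (D(j) = 4*(I*√6) = 4*I*√6)
(D((-4 + J(6))²)*10)*H = ((4*I*√6)*10)*(-3) = (40*I*√6)*(-3) = -120*I*√6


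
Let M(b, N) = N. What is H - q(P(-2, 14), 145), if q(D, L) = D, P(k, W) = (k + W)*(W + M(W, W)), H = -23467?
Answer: -23803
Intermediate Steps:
P(k, W) = 2*W*(W + k) (P(k, W) = (k + W)*(W + W) = (W + k)*(2*W) = 2*W*(W + k))
H - q(P(-2, 14), 145) = -23467 - 2*14*(14 - 2) = -23467 - 2*14*12 = -23467 - 1*336 = -23467 - 336 = -23803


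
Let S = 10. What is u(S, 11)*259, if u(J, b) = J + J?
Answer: 5180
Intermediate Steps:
u(J, b) = 2*J
u(S, 11)*259 = (2*10)*259 = 20*259 = 5180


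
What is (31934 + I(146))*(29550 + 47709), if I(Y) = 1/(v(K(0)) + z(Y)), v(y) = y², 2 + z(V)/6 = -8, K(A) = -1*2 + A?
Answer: 19737500211/8 ≈ 2.4672e+9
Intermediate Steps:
K(A) = -2 + A
z(V) = -60 (z(V) = -12 + 6*(-8) = -12 - 48 = -60)
I(Y) = -1/56 (I(Y) = 1/((-2 + 0)² - 60) = 1/((-2)² - 60) = 1/(4 - 60) = 1/(-56) = -1/56)
(31934 + I(146))*(29550 + 47709) = (31934 - 1/56)*(29550 + 47709) = (1788303/56)*77259 = 19737500211/8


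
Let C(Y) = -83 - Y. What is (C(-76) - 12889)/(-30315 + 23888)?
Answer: 12896/6427 ≈ 2.0065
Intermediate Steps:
(C(-76) - 12889)/(-30315 + 23888) = ((-83 - 1*(-76)) - 12889)/(-30315 + 23888) = ((-83 + 76) - 12889)/(-6427) = (-7 - 12889)*(-1/6427) = -12896*(-1/6427) = 12896/6427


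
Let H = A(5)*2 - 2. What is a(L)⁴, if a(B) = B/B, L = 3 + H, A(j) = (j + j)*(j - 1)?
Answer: 1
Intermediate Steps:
A(j) = 2*j*(-1 + j) (A(j) = (2*j)*(-1 + j) = 2*j*(-1 + j))
H = 78 (H = (2*5*(-1 + 5))*2 - 2 = (2*5*4)*2 - 2 = 40*2 - 2 = 80 - 2 = 78)
L = 81 (L = 3 + 78 = 81)
a(B) = 1
a(L)⁴ = 1⁴ = 1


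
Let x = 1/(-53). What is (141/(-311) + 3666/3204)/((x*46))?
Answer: -6080531/7639404 ≈ -0.79594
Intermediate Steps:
x = -1/53 ≈ -0.018868
(141/(-311) + 3666/3204)/((x*46)) = (141/(-311) + 3666/3204)/((-1/53*46)) = (141*(-1/311) + 3666*(1/3204))/(-46/53) = (-141/311 + 611/534)*(-53/46) = (114727/166074)*(-53/46) = -6080531/7639404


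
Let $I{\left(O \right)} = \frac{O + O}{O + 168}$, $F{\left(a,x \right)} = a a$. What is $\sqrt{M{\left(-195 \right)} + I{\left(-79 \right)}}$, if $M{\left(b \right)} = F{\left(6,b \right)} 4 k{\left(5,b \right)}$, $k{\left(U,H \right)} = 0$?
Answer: $\frac{i \sqrt{14062}}{89} \approx 1.3324 i$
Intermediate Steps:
$F{\left(a,x \right)} = a^{2}$
$I{\left(O \right)} = \frac{2 O}{168 + O}$
$M{\left(b \right)} = 0$ ($M{\left(b \right)} = 6^{2} \cdot 4 \cdot 0 = 36 \cdot 4 \cdot 0 = 144 \cdot 0 = 0$)
$\sqrt{M{\left(-195 \right)} + I{\left(-79 \right)}} = \sqrt{0 + 2 \left(-79\right) \frac{1}{168 - 79}} = \sqrt{0 + 2 \left(-79\right) \frac{1}{89}} = \sqrt{0 - \frac{158}{89}} = \sqrt{- \frac{158}{89}} = \frac{i \sqrt{14062}}{89}$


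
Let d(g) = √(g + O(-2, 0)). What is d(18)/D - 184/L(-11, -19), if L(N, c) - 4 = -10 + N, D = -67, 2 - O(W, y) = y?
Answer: 184/17 - 2*√5/67 ≈ 10.757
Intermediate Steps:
O(W, y) = 2 - y
L(N, c) = -6 + N (L(N, c) = 4 + (-10 + N) = -6 + N)
d(g) = √(2 + g) (d(g) = √(g + (2 - 1*0)) = √(g + (2 + 0)) = √(g + 2) = √(2 + g))
d(18)/D - 184/L(-11, -19) = √(2 + 18)/(-67) - 184/(-6 - 11) = √20*(-1/67) - 184/(-17) = (2*√5)*(-1/67) - 184*(-1/17) = -2*√5/67 + 184/17 = 184/17 - 2*√5/67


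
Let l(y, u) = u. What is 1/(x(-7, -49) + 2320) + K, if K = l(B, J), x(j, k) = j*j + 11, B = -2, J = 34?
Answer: 80921/2380 ≈ 34.000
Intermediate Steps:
x(j, k) = 11 + j² (x(j, k) = j² + 11 = 11 + j²)
K = 34
1/(x(-7, -49) + 2320) + K = 1/((11 + (-7)²) + 2320) + 34 = 1/((11 + 49) + 2320) + 34 = 1/(60 + 2320) + 34 = 1/2380 + 34 = 80921/2380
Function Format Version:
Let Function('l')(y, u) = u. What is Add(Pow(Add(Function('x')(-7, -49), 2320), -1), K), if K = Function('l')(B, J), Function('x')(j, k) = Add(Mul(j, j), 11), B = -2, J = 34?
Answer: Rational(80921, 2380) ≈ 34.000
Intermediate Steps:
Function('x')(j, k) = Add(11, Pow(j, 2)) (Function('x')(j, k) = Add(Pow(j, 2), 11) = Add(11, Pow(j, 2)))
K = 34
Add(Pow(Add(Function('x')(-7, -49), 2320), -1), K) = Add(Pow(Add(Add(11, Pow(-7, 2)), 2320), -1), 34) = Add(Pow(Add(Add(11, 49), 2320), -1), 34) = Add(Pow(Add(60, 2320), -1), 34) = Add(Pow(2380, -1), 34) = Add(Rational(1, 2380), 34) = Rational(80921, 2380)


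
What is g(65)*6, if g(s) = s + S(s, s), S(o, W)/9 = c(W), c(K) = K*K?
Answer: 228540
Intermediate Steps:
c(K) = K²
S(o, W) = 9*W²
g(s) = s + 9*s²
g(65)*6 = (65*(1 + 9*65))*6 = (65*(1 + 585))*6 = (65*586)*6 = 38090*6 = 228540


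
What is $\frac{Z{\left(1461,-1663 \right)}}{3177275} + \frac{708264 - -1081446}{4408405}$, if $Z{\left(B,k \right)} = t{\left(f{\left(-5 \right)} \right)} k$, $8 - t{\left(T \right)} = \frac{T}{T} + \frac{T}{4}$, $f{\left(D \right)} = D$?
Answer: $\frac{4500734900601}{11205371997100} \approx 0.40166$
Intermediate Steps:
$t{\left(T \right)} = 7 - \frac{T}{4}$ ($t{\left(T \right)} = 8 - \left(\frac{T}{T} + \frac{T}{4}\right) = 8 - \left(1 + T \frac{1}{4}\right) = 8 - \left(1 + \frac{T}{4}\right) = 7 - \frac{T}{4}$)
$Z{\left(B,k \right)} = \frac{33 k}{4}$ ($Z{\left(B,k \right)} = \left(7 - - \frac{5}{4}\right) k = \left(7 + \frac{5}{4}\right) k = \frac{33 k}{4}$)
$\frac{Z{\left(1461,-1663 \right)}}{3177275} + \frac{708264 - -1081446}{4408405} = \frac{\frac{33}{4} \left(-1663\right)}{3177275} + \frac{708264 - -1081446}{4408405} = \left(- \frac{54879}{4}\right) \frac{1}{3177275} + \left(708264 + 1081446\right) \frac{1}{4408405} = - \frac{54879}{12709100} + 1789710 \cdot \frac{1}{4408405} = - \frac{54879}{12709100} + \frac{357942}{881681} = \frac{4500734900601}{11205371997100}$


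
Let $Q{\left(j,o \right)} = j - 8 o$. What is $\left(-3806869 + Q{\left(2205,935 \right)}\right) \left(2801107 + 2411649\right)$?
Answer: $-19871776508864$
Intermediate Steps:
$\left(-3806869 + Q{\left(2205,935 \right)}\right) \left(2801107 + 2411649\right) = \left(-3806869 + \left(2205 - 7480\right)\right) \left(2801107 + 2411649\right) = \left(-3806869 + \left(2205 - 7480\right)\right) 5212756 = \left(-3806869 - 5275\right) 5212756 = \left(-3812144\right) 5212756 = -19871776508864$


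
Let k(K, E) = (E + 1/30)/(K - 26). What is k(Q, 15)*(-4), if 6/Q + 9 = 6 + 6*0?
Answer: 451/210 ≈ 2.1476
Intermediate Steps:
Q = -2 (Q = 6/(-9 + (6 + 6*0)) = 6/(-9 + (6 + 0)) = 6/(-9 + 6) = 6/(-3) = 6*(-⅓) = -2)
k(K, E) = (1/30 + E)/(-26 + K) (k(K, E) = (E + 1/30)/(-26 + K) = (1/30 + E)/(-26 + K))
k(Q, 15)*(-4) = ((1/30 + 15)/(-26 - 2))*(-4) = ((451/30)/(-28))*(-4) = -1/28*451/30*(-4) = -451/840*(-4) = 451/210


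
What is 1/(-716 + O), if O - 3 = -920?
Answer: -1/1633 ≈ -0.00061237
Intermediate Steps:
O = -917 (O = 3 - 920 = -917)
1/(-716 + O) = 1/(-716 - 917) = 1/(-1633) = -1/1633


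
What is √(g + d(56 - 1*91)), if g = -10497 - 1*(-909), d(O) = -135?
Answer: I*√9723 ≈ 98.605*I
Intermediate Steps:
g = -9588 (g = -10497 + 909 = -9588)
√(g + d(56 - 1*91)) = √(-9588 - 135) = √(-9723) = I*√9723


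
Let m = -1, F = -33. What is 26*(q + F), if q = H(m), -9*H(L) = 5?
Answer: -7852/9 ≈ -872.44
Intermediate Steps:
H(L) = -5/9 (H(L) = -⅑*5 = -5/9)
q = -5/9 ≈ -0.55556
26*(q + F) = 26*(-5/9 - 33) = 26*(-302/9) = -7852/9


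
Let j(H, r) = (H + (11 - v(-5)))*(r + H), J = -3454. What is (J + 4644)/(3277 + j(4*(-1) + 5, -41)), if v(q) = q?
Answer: 170/371 ≈ 0.45822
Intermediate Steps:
j(H, r) = (16 + H)*(H + r) (j(H, r) = (H + (11 - 1*(-5)))*(r + H) = (H + (11 + 5))*(H + r) = (H + 16)*(H + r) = (16 + H)*(H + r))
(J + 4644)/(3277 + j(4*(-1) + 5, -41)) = (-3454 + 4644)/(3277 + ((4*(-1) + 5)² + 16*(4*(-1) + 5) + 16*(-41) + (4*(-1) + 5)*(-41))) = 1190/(3277 + ((-4 + 5)² + 16*(-4 + 5) - 656 + (-4 + 5)*(-41))) = 1190/(3277 + (1² + 16*1 - 656 + 1*(-41))) = 1190/(3277 + (1 + 16 - 656 - 41)) = 1190/(3277 - 680) = 1190/2597 = 1190*(1/2597) = 170/371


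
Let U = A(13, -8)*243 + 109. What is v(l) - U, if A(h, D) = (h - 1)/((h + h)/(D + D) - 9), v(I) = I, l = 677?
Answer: 71608/85 ≈ 842.45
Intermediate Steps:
A(h, D) = (-1 + h)/(-9 + h/D) (A(h, D) = (-1 + h)/((2*h)/((2*D)) - 9) = (-1 + h)/((2*h)*(1/(2*D)) - 9) = (-1 + h)/(h/D - 9) = (-1 + h)/(-9 + h/D))
U = -14063/85 (U = -8*(-1 + 13)/(13 - 9*(-8))*243 + 109 = -8*12/(13 + 72)*243 + 109 = -8*12/85*243 + 109 = -8*1/85*12*243 + 109 = -96/85*243 + 109 = -23328/85 + 109 = -14063/85 ≈ -165.45)
v(l) - U = 677 - 1*(-14063/85) = 677 + 14063/85 = 71608/85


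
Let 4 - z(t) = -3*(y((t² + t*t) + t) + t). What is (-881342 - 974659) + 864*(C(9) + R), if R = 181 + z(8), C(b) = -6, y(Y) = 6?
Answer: -1665057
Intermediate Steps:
z(t) = 22 + 3*t (z(t) = 4 - (-3)*(6 + t) = 4 - (-18 - 3*t) = 4 + (18 + 3*t) = 22 + 3*t)
R = 227 (R = 181 + (22 + 3*8) = 181 + (22 + 24) = 181 + 46 = 227)
(-881342 - 974659) + 864*(C(9) + R) = (-881342 - 974659) + 864*(-6 + 227) = -1856001 + 864*221 = -1856001 + 190944 = -1665057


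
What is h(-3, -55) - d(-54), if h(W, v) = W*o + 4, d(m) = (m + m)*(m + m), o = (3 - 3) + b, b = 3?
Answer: -11669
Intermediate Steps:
o = 3 (o = (3 - 3) + 3 = 0 + 3 = 3)
d(m) = 4*m² (d(m) = (2*m)*(2*m) = 4*m²)
h(W, v) = 4 + 3*W (h(W, v) = W*3 + 4 = 3*W + 4 = 4 + 3*W)
h(-3, -55) - d(-54) = (4 + 3*(-3)) - 4*(-54)² = (4 - 9) - 4*2916 = -5 - 1*11664 = -5 - 11664 = -11669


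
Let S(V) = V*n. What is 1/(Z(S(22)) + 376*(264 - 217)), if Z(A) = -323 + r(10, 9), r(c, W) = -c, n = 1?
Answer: 1/17339 ≈ 5.7673e-5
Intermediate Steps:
S(V) = V (S(V) = V*1 = V)
Z(A) = -333 (Z(A) = -323 - 1*10 = -323 - 10 = -333)
1/(Z(S(22)) + 376*(264 - 217)) = 1/(-333 + 376*(264 - 217)) = 1/(-333 + 376*47) = 1/(-333 + 17672) = 1/17339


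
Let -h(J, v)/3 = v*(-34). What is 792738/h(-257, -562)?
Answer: -132123/9554 ≈ -13.829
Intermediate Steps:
h(J, v) = 102*v (h(J, v) = -3*v*(-34) = -(-102)*v = 102*v)
792738/h(-257, -562) = 792738/((102*(-562))) = 792738/(-57324) = 792738*(-1/57324) = -132123/9554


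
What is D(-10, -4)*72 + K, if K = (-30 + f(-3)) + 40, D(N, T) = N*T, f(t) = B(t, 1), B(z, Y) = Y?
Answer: 2891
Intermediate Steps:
f(t) = 1
K = 11 (K = (-30 + 1) + 40 = -29 + 40 = 11)
D(-10, -4)*72 + K = -10*(-4)*72 + 11 = 40*72 + 11 = 2880 + 11 = 2891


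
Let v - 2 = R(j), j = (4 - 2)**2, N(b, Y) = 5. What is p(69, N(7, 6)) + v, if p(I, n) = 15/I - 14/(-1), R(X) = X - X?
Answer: 373/23 ≈ 16.217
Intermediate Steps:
j = 4 (j = 2**2 = 4)
R(X) = 0
p(I, n) = 14 + 15/I (p(I, n) = 15/I - 14*(-1) = 15/I + 14 = 14 + 15/I)
v = 2 (v = 2 + 0 = 2)
p(69, N(7, 6)) + v = (14 + 15/69) + 2 = (14 + 15*(1/69)) + 2 = (14 + 5/23) + 2 = 327/23 + 2 = 373/23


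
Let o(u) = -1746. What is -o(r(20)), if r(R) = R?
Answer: 1746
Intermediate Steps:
-o(r(20)) = -1*(-1746) = 1746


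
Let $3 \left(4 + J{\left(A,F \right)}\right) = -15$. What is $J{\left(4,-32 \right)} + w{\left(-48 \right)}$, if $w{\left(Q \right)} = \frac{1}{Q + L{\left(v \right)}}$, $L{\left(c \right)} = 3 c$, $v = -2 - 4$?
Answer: $- \frac{595}{66} \approx -9.0152$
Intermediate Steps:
$J{\left(A,F \right)} = -9$ ($J{\left(A,F \right)} = -4 + \frac{1}{3} \left(-15\right) = -4 - 5 = -9$)
$v = -6$
$w{\left(Q \right)} = \frac{1}{-18 + Q}$ ($w{\left(Q \right)} = \frac{1}{Q + 3 \left(-6\right)} = \frac{1}{Q - 18} = \frac{1}{-18 + Q}$)
$J{\left(4,-32 \right)} + w{\left(-48 \right)} = -9 + \frac{1}{-18 - 48} = -9 + \frac{1}{-66} = -9 - \frac{1}{66} = - \frac{595}{66}$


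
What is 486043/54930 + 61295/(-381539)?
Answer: 182077425827/20957937270 ≈ 8.6878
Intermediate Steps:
486043/54930 + 61295/(-381539) = 486043*(1/54930) + 61295*(-1/381539) = 486043/54930 - 61295/381539 = 182077425827/20957937270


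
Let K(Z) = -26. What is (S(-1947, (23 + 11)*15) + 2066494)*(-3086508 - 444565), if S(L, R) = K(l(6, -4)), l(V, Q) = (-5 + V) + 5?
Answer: -7296849360164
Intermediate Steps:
l(V, Q) = V
S(L, R) = -26
(S(-1947, (23 + 11)*15) + 2066494)*(-3086508 - 444565) = (-26 + 2066494)*(-3086508 - 444565) = 2066468*(-3531073) = -7296849360164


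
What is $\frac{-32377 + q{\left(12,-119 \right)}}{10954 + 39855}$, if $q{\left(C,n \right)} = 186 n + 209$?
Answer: $- \frac{54302}{50809} \approx -1.0687$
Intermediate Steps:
$q{\left(C,n \right)} = 209 + 186 n$
$\frac{-32377 + q{\left(12,-119 \right)}}{10954 + 39855} = \frac{-32377 + \left(209 + 186 \left(-119\right)\right)}{10954 + 39855} = \frac{-32377 + \left(209 - 22134\right)}{50809} = \left(-32377 - 21925\right) \frac{1}{50809} = \left(-54302\right) \frac{1}{50809} = - \frac{54302}{50809}$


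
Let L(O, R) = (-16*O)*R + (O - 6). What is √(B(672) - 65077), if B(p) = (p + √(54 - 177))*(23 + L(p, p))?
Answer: √(-4855033237 - 7224655*I*√123) ≈ 574.9 - 69681.0*I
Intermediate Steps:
L(O, R) = -6 + O - 16*O*R (L(O, R) = -16*O*R + (-6 + O) = -6 + O - 16*O*R)
B(p) = (p + I*√123)*(17 + p - 16*p²) (B(p) = (p + √(54 - 177))*(23 + (-6 + p - 16*p*p)) = (p + √(-123))*(23 + (-6 + p - 16*p²)) = (p + I*√123)*(17 + p - 16*p²))
√(B(672) - 65077) = √((23*672 - 1*672*(6 - 1*672 + 16*672²) + 23*I*√123 + I*√123*(-6 + 672 - 16*672²)) - 65077) = √((15456 - 1*672*(6 - 672 + 16*451584) + 23*I*√123 + I*√123*(-6 + 672 - 16*451584)) - 65077) = √((15456 - 1*672*(6 - 672 + 7225344) + 23*I*√123 + I*√123*(-6 + 672 - 7225344)) - 65077) = √((15456 - 1*672*7224678 + 23*I*√123 + I*√123*(-7224678)) - 65077) = √((15456 - 4854983616 + 23*I*√123 - 7224678*I*√123) - 65077) = √((-4854968160 - 7224655*I*√123) - 65077) = √(-4855033237 - 7224655*I*√123)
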